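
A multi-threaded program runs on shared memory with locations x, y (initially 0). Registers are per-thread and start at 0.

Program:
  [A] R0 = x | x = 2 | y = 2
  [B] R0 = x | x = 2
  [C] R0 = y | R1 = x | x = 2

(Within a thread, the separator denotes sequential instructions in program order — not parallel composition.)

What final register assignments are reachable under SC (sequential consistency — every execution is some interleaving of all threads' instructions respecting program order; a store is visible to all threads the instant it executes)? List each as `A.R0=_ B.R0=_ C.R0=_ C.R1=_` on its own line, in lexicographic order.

A.R0=0 B.R0=0 C.R0=0 C.R1=0
A.R0=0 B.R0=0 C.R0=0 C.R1=2
A.R0=0 B.R0=0 C.R0=2 C.R1=2
A.R0=0 B.R0=2 C.R0=0 C.R1=0
A.R0=0 B.R0=2 C.R0=0 C.R1=2
A.R0=0 B.R0=2 C.R0=2 C.R1=2
A.R0=2 B.R0=0 C.R0=0 C.R1=0
A.R0=2 B.R0=0 C.R0=0 C.R1=2
A.R0=2 B.R0=0 C.R0=2 C.R1=2
A.R0=2 B.R0=2 C.R0=0 C.R1=0

outcome vector order: (A.R0,B.R0,C.R0,C.R1)
|SC outcomes| = 10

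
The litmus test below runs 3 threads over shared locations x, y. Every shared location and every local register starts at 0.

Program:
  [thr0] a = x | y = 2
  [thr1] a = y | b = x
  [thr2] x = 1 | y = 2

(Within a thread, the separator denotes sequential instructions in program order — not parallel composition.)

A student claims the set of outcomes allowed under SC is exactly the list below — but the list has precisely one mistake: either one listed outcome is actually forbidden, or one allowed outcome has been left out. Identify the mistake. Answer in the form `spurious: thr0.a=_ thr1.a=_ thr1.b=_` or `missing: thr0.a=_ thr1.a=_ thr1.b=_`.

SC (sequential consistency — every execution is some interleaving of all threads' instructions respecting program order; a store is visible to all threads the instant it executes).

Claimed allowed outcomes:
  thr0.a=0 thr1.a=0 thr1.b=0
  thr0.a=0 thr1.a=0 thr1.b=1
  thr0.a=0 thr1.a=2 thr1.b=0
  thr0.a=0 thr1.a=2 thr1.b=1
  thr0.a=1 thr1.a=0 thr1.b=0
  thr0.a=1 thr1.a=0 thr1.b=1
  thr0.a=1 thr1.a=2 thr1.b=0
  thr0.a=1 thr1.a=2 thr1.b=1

spurious: thr0.a=1 thr1.a=2 thr1.b=0

outcome vector order: (thr0.a,thr1.a,thr1.b)
[SC] allowed = {0/0/0; 0/0/1; 0/2/0; 0/2/1; 1/0/0; 1/0/1; 1/2/1}
claimed∖SC = {1/2/0}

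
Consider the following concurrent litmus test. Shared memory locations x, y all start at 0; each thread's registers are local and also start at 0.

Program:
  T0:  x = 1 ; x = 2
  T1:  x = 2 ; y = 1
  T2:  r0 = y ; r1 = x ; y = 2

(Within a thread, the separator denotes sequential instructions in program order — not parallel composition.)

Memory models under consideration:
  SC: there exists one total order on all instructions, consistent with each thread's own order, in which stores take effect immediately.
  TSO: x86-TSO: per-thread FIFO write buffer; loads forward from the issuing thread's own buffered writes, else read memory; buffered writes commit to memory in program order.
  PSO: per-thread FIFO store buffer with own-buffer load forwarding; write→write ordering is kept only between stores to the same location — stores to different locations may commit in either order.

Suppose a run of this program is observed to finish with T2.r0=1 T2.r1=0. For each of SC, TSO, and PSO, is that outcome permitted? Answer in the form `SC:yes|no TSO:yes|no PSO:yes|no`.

outcome vector order: (T2.r0,T2.r1)
SC: 5 outcomes — {0/0; 0/1; 0/2; 1/1; 1/2}
TSO: 5 outcomes — {0/0; 0/1; 0/2; 1/1; 1/2}
PSO: 6 outcomes — {0/0; 0/1; 0/2; 1/0; 1/1; 1/2}
target 1/0 ∈ {PSO}

SC:no TSO:no PSO:yes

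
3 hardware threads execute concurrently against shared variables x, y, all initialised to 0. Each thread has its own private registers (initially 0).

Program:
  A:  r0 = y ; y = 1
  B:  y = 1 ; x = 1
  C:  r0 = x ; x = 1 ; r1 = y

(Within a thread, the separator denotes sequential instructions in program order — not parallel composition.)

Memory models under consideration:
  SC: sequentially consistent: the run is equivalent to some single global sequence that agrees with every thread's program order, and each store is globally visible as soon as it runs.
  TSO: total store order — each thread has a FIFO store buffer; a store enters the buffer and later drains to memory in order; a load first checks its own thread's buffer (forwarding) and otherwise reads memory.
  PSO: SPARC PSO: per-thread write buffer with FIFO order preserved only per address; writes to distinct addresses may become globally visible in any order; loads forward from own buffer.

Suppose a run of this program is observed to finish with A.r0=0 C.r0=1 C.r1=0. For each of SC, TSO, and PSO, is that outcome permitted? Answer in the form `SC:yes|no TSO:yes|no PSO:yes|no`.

SC:no TSO:no PSO:yes

outcome vector order: (A.r0,C.r0,C.r1)
[SC] allowed = {<0 0 0>; <0 0 1>; <0 1 1>; <1 0 0>; <1 0 1>; <1 1 1>}
[TSO] allowed = {<0 0 0>; <0 0 1>; <0 1 1>; <1 0 0>; <1 0 1>; <1 1 1>}
[PSO] allowed = {<0 0 0>; <0 0 1>; <0 1 0>; <0 1 1>; <1 0 0>; <1 0 1>; <1 1 0>; <1 1 1>}
target <0 1 0> ∈ {PSO}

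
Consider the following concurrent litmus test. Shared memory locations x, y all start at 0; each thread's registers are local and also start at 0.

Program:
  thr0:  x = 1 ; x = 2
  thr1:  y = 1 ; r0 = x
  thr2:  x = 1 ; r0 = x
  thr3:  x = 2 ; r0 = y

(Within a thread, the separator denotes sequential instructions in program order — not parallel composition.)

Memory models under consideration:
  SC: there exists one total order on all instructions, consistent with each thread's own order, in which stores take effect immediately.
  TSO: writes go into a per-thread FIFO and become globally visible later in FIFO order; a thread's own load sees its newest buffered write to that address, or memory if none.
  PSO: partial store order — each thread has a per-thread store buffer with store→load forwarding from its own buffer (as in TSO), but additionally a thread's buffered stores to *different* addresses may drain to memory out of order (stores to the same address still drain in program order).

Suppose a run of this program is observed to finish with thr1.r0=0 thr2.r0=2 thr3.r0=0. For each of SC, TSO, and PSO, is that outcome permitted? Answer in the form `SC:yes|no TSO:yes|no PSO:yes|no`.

outcome vector order: (thr1.r0,thr2.r0,thr3.r0)
SC: 10 outcomes — {0/1/1; 0/2/1; 1/1/0; 1/1/1; 1/2/0; 1/2/1; 2/1/0; 2/1/1; 2/2/0; 2/2/1}
TSO: 12 outcomes — {0/1/0; 0/1/1; 0/2/0; 0/2/1; 1/1/0; 1/1/1; 1/2/0; 1/2/1; 2/1/0; 2/1/1; 2/2/0; 2/2/1}
PSO: 12 outcomes — {0/1/0; 0/1/1; 0/2/0; 0/2/1; 1/1/0; 1/1/1; 1/2/0; 1/2/1; 2/1/0; 2/1/1; 2/2/0; 2/2/1}
target 0/2/0 ∈ {TSO,PSO}

SC:no TSO:yes PSO:yes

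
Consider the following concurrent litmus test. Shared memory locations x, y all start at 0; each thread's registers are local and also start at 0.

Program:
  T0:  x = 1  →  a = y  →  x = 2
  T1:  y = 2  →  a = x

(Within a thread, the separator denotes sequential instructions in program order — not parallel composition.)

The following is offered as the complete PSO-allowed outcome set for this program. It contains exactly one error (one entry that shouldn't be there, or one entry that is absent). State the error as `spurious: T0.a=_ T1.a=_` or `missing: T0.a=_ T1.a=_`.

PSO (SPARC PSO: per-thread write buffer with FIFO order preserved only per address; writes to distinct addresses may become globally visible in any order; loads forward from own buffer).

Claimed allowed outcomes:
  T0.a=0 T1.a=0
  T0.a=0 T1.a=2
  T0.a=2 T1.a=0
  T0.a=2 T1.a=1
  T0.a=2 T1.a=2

outcome vector order: (T0.a,T1.a)
PSO (6): <0 0> <0 1> <0 2> <2 0> <2 1> <2 2>
PSO∖claimed = {<0 1>}

missing: T0.a=0 T1.a=1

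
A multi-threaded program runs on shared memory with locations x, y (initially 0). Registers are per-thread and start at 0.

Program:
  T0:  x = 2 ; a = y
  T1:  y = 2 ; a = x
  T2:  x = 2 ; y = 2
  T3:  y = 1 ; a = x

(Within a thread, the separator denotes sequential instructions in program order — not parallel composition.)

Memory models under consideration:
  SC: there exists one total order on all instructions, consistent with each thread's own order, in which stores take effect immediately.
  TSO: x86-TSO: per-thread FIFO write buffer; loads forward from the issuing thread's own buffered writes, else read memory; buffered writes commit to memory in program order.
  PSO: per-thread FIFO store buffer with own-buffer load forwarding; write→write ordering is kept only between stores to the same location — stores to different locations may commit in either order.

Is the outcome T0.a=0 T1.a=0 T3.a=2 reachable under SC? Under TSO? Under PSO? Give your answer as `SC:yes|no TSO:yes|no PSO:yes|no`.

SC:no TSO:yes PSO:yes

outcome vector order: (T0.a,T1.a,T3.a)
SC (9): 0/2/2, 1/0/0, 1/0/2, 1/2/0, 1/2/2, 2/0/0, 2/0/2, 2/2/0, 2/2/2
TSO (12): 0/0/0, 0/0/2, 0/2/0, 0/2/2, 1/0/0, 1/0/2, 1/2/0, 1/2/2, 2/0/0, 2/0/2, 2/2/0, 2/2/2
PSO (12): 0/0/0, 0/0/2, 0/2/0, 0/2/2, 1/0/0, 1/0/2, 1/2/0, 1/2/2, 2/0/0, 2/0/2, 2/2/0, 2/2/2
target 0/0/2 ∈ {TSO,PSO}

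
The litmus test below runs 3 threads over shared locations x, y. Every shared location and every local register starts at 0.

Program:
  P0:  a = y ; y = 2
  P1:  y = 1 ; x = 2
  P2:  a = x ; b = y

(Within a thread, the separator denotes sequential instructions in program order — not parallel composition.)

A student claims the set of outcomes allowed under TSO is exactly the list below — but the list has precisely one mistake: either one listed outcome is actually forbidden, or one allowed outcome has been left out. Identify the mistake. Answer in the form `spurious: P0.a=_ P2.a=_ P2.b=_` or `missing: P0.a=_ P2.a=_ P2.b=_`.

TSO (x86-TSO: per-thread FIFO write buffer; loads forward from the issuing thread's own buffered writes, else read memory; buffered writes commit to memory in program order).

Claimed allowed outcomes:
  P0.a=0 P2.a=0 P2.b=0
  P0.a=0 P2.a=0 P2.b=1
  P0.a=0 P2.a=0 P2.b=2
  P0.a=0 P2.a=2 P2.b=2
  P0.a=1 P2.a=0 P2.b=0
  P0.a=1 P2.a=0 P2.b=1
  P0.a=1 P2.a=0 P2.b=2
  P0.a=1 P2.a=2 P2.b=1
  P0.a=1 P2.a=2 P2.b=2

outcome vector order: (P0.a,P2.a,P2.b)
under TSO → <0 0 0>; <0 0 1>; <0 0 2>; <0 2 1>; <0 2 2>; <1 0 0>; <1 0 1>; <1 0 2>; <1 2 1>; <1 2 2>
TSO∖claimed = {<0 2 1>}

missing: P0.a=0 P2.a=2 P2.b=1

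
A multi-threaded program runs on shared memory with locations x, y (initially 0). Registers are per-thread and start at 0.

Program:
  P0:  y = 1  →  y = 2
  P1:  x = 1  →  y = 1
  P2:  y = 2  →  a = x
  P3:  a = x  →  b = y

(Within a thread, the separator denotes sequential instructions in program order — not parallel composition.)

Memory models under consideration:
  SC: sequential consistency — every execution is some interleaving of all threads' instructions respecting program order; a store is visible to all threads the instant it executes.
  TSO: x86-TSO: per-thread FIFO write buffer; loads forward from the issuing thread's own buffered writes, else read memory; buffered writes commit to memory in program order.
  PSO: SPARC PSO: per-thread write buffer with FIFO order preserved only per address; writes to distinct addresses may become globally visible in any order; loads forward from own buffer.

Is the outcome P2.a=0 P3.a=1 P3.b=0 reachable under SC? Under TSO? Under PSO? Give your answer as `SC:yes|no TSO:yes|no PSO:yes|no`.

outcome vector order: (P2.a,P3.a,P3.b)
under SC → (0,0,0) (0,0,1) (0,0,2) (0,1,1) (0,1,2) (1,0,0) (1,0,1) (1,0,2) (1,1,0) (1,1,1) (1,1,2)
under TSO → (0,0,0) (0,0,1) (0,0,2) (0,1,0) (0,1,1) (0,1,2) (1,0,0) (1,0,1) (1,0,2) (1,1,0) (1,1,1) (1,1,2)
under PSO → (0,0,0) (0,0,1) (0,0,2) (0,1,0) (0,1,1) (0,1,2) (1,0,0) (1,0,1) (1,0,2) (1,1,0) (1,1,1) (1,1,2)
target (0,1,0) ∈ {TSO,PSO}

SC:no TSO:yes PSO:yes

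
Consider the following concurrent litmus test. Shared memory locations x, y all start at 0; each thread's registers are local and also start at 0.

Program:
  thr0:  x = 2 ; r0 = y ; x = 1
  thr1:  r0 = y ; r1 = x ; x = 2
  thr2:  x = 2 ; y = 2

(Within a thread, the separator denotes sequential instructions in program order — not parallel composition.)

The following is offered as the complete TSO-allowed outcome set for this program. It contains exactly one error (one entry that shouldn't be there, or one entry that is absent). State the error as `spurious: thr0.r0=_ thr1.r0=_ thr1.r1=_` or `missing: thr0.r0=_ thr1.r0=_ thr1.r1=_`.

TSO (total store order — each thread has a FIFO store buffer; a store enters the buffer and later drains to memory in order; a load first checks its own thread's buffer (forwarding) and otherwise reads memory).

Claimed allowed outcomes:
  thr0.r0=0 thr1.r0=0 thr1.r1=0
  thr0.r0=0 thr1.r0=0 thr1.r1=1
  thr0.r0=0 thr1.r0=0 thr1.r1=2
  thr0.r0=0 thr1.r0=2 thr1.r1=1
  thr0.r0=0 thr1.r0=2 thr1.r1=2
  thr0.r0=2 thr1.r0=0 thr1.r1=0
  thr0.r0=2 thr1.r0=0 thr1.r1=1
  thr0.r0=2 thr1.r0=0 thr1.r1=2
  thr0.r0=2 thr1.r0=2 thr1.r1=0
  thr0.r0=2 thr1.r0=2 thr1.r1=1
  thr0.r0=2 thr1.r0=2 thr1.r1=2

spurious: thr0.r0=2 thr1.r0=2 thr1.r1=0

outcome vector order: (thr0.r0,thr1.r0,thr1.r1)
TSO: 10 outcomes — {<0 0 0>; <0 0 1>; <0 0 2>; <0 2 1>; <0 2 2>; <2 0 0>; <2 0 1>; <2 0 2>; <2 2 1>; <2 2 2>}
claimed∖TSO = {<2 2 0>}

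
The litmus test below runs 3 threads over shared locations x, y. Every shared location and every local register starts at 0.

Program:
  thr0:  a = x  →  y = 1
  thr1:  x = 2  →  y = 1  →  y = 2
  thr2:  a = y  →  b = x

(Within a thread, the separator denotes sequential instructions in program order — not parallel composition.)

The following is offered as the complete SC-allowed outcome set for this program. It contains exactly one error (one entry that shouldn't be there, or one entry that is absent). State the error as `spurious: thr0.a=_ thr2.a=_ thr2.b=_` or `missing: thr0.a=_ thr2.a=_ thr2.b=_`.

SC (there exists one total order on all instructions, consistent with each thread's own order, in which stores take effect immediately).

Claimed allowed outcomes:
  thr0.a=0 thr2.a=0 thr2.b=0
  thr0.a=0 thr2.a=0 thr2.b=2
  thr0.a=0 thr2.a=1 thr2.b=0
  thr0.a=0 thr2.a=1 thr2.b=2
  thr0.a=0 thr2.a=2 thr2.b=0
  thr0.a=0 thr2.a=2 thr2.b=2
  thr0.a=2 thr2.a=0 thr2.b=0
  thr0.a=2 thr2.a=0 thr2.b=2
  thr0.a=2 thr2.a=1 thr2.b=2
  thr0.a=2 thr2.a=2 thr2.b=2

outcome vector order: (thr0.a,thr2.a,thr2.b)
SC: 9 outcomes — {(0,0,0); (0,0,2); (0,1,0); (0,1,2); (0,2,2); (2,0,0); (2,0,2); (2,1,2); (2,2,2)}
claimed∖SC = {(0,2,0)}

spurious: thr0.a=0 thr2.a=2 thr2.b=0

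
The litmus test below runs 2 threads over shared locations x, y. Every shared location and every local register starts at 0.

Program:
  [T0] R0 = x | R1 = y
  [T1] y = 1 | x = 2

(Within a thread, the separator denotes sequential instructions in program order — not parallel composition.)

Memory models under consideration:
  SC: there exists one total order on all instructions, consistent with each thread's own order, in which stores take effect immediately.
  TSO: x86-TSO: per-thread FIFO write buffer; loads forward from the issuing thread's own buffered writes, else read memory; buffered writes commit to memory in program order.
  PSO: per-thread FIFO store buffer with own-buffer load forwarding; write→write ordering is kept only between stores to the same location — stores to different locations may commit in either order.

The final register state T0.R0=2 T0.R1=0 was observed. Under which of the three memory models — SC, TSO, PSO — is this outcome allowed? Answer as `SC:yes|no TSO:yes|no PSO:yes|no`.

outcome vector order: (T0.R0,T0.R1)
under SC → 00; 01; 21
under TSO → 00; 01; 21
under PSO → 00; 01; 20; 21
target 20 ∈ {PSO}

SC:no TSO:no PSO:yes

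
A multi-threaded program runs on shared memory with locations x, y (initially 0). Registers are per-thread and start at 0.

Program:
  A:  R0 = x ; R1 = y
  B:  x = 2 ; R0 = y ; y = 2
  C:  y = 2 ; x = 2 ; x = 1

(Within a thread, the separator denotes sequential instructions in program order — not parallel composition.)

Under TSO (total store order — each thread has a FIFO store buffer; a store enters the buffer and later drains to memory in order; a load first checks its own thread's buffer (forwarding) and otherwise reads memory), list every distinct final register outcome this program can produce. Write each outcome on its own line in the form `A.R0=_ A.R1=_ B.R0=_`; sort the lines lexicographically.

A.R0=0 A.R1=0 B.R0=0
A.R0=0 A.R1=0 B.R0=2
A.R0=0 A.R1=2 B.R0=0
A.R0=0 A.R1=2 B.R0=2
A.R0=1 A.R1=2 B.R0=0
A.R0=1 A.R1=2 B.R0=2
A.R0=2 A.R1=0 B.R0=0
A.R0=2 A.R1=0 B.R0=2
A.R0=2 A.R1=2 B.R0=0
A.R0=2 A.R1=2 B.R0=2

outcome vector order: (A.R0,A.R1,B.R0)
|TSO outcomes| = 10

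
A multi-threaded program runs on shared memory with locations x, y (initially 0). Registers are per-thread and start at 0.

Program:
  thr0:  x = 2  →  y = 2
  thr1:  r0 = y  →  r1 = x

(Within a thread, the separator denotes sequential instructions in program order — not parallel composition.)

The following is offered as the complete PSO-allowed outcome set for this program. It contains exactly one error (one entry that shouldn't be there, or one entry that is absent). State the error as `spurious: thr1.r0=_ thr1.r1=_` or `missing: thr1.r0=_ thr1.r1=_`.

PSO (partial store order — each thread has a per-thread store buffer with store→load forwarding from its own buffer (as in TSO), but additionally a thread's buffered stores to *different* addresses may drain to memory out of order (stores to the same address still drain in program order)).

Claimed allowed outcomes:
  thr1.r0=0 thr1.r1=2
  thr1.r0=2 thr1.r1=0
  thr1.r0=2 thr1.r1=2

missing: thr1.r0=0 thr1.r1=0

outcome vector order: (thr1.r0,thr1.r1)
PSO (4): 00; 02; 20; 22
PSO∖claimed = {00}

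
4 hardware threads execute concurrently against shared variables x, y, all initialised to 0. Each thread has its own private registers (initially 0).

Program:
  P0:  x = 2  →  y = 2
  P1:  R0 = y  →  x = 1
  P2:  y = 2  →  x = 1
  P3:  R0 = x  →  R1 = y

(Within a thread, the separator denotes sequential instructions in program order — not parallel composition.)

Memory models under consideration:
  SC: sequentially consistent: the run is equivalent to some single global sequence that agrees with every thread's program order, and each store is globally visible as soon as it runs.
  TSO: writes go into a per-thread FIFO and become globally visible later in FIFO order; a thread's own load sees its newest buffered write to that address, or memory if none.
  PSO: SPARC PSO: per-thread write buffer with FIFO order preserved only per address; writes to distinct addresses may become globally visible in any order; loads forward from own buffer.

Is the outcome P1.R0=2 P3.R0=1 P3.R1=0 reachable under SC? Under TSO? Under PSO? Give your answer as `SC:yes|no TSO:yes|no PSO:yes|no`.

outcome vector order: (P1.R0,P3.R0,P3.R1)
SC: 11 outcomes — {0/0/0, 0/0/2, 0/1/0, 0/1/2, 0/2/0, 0/2/2, 2/0/0, 2/0/2, 2/1/2, 2/2/0, 2/2/2}
TSO: 11 outcomes — {0/0/0, 0/0/2, 0/1/0, 0/1/2, 0/2/0, 0/2/2, 2/0/0, 2/0/2, 2/1/2, 2/2/0, 2/2/2}
PSO: 12 outcomes — {0/0/0, 0/0/2, 0/1/0, 0/1/2, 0/2/0, 0/2/2, 2/0/0, 2/0/2, 2/1/0, 2/1/2, 2/2/0, 2/2/2}
target 2/1/0 ∈ {PSO}

SC:no TSO:no PSO:yes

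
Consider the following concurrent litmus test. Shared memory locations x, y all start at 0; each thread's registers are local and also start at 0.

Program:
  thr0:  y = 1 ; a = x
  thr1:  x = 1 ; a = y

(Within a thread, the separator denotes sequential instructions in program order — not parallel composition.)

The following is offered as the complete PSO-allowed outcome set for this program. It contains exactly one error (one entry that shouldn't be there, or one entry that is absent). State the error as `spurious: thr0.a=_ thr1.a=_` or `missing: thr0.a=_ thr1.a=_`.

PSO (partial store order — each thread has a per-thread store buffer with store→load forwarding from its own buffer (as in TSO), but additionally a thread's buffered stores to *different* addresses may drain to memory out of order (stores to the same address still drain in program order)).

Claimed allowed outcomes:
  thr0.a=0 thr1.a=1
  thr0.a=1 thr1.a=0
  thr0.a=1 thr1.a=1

missing: thr0.a=0 thr1.a=0

outcome vector order: (thr0.a,thr1.a)
PSO (4): (0,0) (0,1) (1,0) (1,1)
PSO∖claimed = {(0,0)}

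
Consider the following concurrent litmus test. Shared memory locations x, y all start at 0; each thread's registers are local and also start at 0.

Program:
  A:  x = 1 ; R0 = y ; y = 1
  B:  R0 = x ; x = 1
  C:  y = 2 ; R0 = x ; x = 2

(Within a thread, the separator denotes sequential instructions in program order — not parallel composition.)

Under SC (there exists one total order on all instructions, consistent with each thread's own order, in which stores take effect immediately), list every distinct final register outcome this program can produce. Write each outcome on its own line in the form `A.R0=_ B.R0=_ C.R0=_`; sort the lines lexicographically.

outcome vector order: (A.R0,B.R0,C.R0)
|SC outcomes| = 9

A.R0=0 B.R0=0 C.R0=1
A.R0=0 B.R0=1 C.R0=1
A.R0=0 B.R0=2 C.R0=1
A.R0=2 B.R0=0 C.R0=0
A.R0=2 B.R0=0 C.R0=1
A.R0=2 B.R0=1 C.R0=0
A.R0=2 B.R0=1 C.R0=1
A.R0=2 B.R0=2 C.R0=0
A.R0=2 B.R0=2 C.R0=1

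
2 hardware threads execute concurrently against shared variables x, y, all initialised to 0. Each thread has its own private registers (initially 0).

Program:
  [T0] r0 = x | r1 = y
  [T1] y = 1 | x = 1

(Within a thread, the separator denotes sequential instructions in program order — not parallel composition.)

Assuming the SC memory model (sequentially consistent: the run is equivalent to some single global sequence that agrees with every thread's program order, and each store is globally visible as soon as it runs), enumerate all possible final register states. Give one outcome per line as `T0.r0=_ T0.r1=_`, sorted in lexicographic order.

T0.r0=0 T0.r1=0
T0.r0=0 T0.r1=1
T0.r0=1 T0.r1=1

outcome vector order: (T0.r0,T0.r1)
|SC outcomes| = 3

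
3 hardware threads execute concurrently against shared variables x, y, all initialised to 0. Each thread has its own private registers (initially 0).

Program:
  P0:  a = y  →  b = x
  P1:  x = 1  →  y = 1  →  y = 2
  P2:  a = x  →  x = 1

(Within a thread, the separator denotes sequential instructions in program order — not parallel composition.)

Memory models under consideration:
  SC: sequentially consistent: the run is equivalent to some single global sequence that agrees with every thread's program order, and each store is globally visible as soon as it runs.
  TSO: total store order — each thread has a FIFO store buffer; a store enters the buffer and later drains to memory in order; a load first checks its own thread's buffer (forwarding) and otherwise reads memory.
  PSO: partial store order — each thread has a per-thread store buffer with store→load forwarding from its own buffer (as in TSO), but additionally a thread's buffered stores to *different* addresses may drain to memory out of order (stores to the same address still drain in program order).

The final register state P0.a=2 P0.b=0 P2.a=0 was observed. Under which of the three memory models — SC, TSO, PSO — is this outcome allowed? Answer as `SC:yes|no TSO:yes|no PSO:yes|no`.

outcome vector order: (P0.a,P0.b,P2.a)
[SC] allowed = {0/0/0 0/0/1 0/1/0 0/1/1 1/1/0 1/1/1 2/1/0 2/1/1}
[TSO] allowed = {0/0/0 0/0/1 0/1/0 0/1/1 1/1/0 1/1/1 2/1/0 2/1/1}
[PSO] allowed = {0/0/0 0/0/1 0/1/0 0/1/1 1/0/0 1/0/1 1/1/0 1/1/1 2/0/0 2/0/1 2/1/0 2/1/1}
target 2/0/0 ∈ {PSO}

SC:no TSO:no PSO:yes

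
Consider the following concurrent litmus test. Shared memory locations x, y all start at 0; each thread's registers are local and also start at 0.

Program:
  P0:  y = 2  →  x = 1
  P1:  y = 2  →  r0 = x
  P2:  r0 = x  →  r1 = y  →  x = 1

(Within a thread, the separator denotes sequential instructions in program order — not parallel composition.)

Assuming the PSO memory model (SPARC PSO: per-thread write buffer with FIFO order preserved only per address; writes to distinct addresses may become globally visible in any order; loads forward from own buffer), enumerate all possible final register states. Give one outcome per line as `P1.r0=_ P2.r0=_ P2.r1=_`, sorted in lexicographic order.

outcome vector order: (P1.r0,P2.r0,P2.r1)
|PSO outcomes| = 8

P1.r0=0 P2.r0=0 P2.r1=0
P1.r0=0 P2.r0=0 P2.r1=2
P1.r0=0 P2.r0=1 P2.r1=0
P1.r0=0 P2.r0=1 P2.r1=2
P1.r0=1 P2.r0=0 P2.r1=0
P1.r0=1 P2.r0=0 P2.r1=2
P1.r0=1 P2.r0=1 P2.r1=0
P1.r0=1 P2.r0=1 P2.r1=2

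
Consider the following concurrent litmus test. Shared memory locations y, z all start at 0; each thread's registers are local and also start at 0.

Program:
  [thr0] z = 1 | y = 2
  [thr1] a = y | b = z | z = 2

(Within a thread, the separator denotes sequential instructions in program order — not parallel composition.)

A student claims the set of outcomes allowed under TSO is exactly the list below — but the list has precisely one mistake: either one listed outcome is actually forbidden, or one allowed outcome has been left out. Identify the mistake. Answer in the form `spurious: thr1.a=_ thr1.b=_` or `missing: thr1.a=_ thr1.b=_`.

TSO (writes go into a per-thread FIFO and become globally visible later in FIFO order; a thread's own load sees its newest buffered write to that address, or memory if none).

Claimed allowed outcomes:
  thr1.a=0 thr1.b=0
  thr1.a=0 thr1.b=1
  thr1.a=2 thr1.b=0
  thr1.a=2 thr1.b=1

spurious: thr1.a=2 thr1.b=0

outcome vector order: (thr1.a,thr1.b)
under TSO → 0/0; 0/1; 2/1
claimed∖TSO = {2/0}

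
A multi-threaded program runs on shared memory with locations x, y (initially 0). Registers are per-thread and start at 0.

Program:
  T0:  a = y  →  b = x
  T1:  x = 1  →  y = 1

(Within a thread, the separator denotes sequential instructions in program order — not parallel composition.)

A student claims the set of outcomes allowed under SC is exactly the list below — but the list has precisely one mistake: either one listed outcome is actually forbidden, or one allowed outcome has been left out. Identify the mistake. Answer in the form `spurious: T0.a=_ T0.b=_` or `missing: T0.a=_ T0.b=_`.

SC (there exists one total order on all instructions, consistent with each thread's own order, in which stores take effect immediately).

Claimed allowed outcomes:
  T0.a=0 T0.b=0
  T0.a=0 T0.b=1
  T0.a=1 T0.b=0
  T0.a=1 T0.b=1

spurious: T0.a=1 T0.b=0

outcome vector order: (T0.a,T0.b)
SC (3): <0 0>; <0 1>; <1 1>
claimed∖SC = {<1 0>}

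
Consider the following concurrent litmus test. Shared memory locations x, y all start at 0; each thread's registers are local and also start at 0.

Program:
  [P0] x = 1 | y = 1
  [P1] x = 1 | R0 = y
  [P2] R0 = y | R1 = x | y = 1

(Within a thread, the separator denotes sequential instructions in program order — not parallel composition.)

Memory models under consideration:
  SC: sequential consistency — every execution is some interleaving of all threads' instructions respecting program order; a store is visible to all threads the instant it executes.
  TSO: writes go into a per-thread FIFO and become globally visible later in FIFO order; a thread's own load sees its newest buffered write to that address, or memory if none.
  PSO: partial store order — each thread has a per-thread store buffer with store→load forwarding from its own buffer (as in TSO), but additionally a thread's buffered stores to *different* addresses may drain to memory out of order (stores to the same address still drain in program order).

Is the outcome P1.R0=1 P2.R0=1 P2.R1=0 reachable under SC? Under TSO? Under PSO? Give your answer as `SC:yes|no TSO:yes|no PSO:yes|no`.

outcome vector order: (P1.R0,P2.R0,P2.R1)
SC: 6 outcomes — {000, 001, 011, 100, 101, 111}
TSO: 6 outcomes — {000, 001, 011, 100, 101, 111}
PSO: 8 outcomes — {000, 001, 010, 011, 100, 101, 110, 111}
target 110 ∈ {PSO}

SC:no TSO:no PSO:yes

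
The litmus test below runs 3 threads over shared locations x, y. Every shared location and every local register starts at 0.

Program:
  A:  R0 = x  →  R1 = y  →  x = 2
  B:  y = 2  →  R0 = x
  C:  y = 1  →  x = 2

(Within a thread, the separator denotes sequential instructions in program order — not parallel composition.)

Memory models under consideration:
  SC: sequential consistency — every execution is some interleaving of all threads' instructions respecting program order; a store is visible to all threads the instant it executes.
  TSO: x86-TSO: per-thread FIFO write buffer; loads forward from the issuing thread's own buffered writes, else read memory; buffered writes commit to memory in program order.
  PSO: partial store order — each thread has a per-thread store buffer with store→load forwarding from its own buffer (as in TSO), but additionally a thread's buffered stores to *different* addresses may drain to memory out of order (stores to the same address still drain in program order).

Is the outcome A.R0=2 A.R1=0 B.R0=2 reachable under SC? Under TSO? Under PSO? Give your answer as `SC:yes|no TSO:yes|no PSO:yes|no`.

SC:no TSO:no PSO:yes

outcome vector order: (A.R0,A.R1,B.R0)
[SC] allowed = {<0 0 0> <0 0 2> <0 1 0> <0 1 2> <0 2 0> <0 2 2> <2 1 0> <2 1 2> <2 2 0> <2 2 2>}
[TSO] allowed = {<0 0 0> <0 0 2> <0 1 0> <0 1 2> <0 2 0> <0 2 2> <2 1 0> <2 1 2> <2 2 0> <2 2 2>}
[PSO] allowed = {<0 0 0> <0 0 2> <0 1 0> <0 1 2> <0 2 0> <0 2 2> <2 0 0> <2 0 2> <2 1 0> <2 1 2> <2 2 0> <2 2 2>}
target <2 0 2> ∈ {PSO}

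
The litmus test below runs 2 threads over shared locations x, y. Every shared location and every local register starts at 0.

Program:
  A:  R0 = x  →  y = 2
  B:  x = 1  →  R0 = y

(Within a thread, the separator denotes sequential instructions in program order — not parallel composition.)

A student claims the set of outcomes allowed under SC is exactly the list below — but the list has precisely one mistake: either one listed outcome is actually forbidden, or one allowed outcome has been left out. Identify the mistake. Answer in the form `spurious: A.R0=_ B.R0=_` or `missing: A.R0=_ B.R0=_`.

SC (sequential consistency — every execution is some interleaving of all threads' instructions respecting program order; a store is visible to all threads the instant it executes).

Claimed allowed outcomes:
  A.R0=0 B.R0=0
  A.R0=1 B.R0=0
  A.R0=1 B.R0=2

missing: A.R0=0 B.R0=2

outcome vector order: (A.R0,B.R0)
under SC → 00; 02; 10; 12
SC∖claimed = {02}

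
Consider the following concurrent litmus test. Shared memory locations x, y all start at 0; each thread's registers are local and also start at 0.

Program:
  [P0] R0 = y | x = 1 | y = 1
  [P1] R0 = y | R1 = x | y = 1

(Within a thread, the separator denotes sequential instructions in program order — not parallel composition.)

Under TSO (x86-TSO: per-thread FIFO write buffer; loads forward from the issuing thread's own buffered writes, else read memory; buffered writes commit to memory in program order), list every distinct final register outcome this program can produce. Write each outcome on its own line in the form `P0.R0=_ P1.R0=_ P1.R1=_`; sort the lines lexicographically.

P0.R0=0 P1.R0=0 P1.R1=0
P0.R0=0 P1.R0=0 P1.R1=1
P0.R0=0 P1.R0=1 P1.R1=1
P0.R0=1 P1.R0=0 P1.R1=0

outcome vector order: (P0.R0,P1.R0,P1.R1)
|TSO outcomes| = 4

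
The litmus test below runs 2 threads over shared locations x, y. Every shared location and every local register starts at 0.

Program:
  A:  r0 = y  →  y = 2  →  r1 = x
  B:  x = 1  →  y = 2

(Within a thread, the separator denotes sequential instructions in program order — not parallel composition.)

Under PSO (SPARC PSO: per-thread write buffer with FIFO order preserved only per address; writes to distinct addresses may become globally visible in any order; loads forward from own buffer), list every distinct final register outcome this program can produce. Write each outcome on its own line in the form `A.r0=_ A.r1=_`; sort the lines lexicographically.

A.r0=0 A.r1=0
A.r0=0 A.r1=1
A.r0=2 A.r1=0
A.r0=2 A.r1=1

outcome vector order: (A.r0,A.r1)
|PSO outcomes| = 4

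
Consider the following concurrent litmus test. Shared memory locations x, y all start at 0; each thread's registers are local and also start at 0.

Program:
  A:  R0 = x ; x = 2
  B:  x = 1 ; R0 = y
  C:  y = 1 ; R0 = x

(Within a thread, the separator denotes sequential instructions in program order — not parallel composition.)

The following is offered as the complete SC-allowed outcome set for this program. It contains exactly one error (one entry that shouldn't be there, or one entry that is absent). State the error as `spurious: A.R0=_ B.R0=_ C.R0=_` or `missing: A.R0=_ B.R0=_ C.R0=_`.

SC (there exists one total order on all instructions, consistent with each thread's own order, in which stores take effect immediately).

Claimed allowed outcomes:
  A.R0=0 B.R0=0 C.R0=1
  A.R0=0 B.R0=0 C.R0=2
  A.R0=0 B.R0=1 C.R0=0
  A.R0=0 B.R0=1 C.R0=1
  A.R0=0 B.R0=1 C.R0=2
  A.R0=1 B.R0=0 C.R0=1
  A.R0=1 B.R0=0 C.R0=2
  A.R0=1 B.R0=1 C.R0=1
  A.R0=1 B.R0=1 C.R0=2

missing: A.R0=1 B.R0=1 C.R0=0

outcome vector order: (A.R0,B.R0,C.R0)
SC: 10 outcomes — {001, 002, 010, 011, 012, 101, 102, 110, 111, 112}
SC∖claimed = {110}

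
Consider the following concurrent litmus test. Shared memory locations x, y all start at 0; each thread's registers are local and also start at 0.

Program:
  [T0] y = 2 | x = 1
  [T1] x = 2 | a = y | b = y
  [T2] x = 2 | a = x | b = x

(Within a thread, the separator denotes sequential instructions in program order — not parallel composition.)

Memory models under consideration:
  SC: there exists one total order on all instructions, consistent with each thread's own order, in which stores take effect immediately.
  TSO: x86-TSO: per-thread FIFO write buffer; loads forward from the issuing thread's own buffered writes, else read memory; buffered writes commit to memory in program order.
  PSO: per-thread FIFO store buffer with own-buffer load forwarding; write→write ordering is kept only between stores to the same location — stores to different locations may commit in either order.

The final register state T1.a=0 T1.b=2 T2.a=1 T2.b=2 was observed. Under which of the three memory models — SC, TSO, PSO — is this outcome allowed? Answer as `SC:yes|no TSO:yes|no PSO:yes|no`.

SC:no TSO:yes PSO:yes

outcome vector order: (T1.a,T1.b,T2.a,T2.b)
SC: 10 outcomes — {0/0/1/1 0/0/2/1 0/0/2/2 0/2/1/1 0/2/2/1 0/2/2/2 2/2/1/1 2/2/1/2 2/2/2/1 2/2/2/2}
TSO: 12 outcomes — {0/0/1/1 0/0/1/2 0/0/2/1 0/0/2/2 0/2/1/1 0/2/1/2 0/2/2/1 0/2/2/2 2/2/1/1 2/2/1/2 2/2/2/1 2/2/2/2}
PSO: 12 outcomes — {0/0/1/1 0/0/1/2 0/0/2/1 0/0/2/2 0/2/1/1 0/2/1/2 0/2/2/1 0/2/2/2 2/2/1/1 2/2/1/2 2/2/2/1 2/2/2/2}
target 0/2/1/2 ∈ {TSO,PSO}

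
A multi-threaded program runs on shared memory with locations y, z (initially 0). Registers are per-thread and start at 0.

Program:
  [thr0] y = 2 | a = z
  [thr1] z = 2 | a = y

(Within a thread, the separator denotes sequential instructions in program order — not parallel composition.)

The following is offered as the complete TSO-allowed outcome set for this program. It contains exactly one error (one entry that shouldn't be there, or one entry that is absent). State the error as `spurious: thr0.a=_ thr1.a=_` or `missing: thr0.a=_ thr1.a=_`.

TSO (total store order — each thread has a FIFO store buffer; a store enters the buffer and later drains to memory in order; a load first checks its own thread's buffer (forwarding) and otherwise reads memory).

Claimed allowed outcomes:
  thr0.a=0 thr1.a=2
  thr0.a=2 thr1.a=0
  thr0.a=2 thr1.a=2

missing: thr0.a=0 thr1.a=0

outcome vector order: (thr0.a,thr1.a)
[TSO] allowed = {0/0, 0/2, 2/0, 2/2}
TSO∖claimed = {0/0}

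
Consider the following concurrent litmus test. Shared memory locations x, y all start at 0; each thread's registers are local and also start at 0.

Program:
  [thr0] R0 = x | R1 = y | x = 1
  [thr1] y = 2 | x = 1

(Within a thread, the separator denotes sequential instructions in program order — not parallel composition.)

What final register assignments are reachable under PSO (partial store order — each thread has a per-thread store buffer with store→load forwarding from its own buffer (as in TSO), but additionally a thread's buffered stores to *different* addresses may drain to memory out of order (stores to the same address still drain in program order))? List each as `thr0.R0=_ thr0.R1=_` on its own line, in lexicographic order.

outcome vector order: (thr0.R0,thr0.R1)
|PSO outcomes| = 4

thr0.R0=0 thr0.R1=0
thr0.R0=0 thr0.R1=2
thr0.R0=1 thr0.R1=0
thr0.R0=1 thr0.R1=2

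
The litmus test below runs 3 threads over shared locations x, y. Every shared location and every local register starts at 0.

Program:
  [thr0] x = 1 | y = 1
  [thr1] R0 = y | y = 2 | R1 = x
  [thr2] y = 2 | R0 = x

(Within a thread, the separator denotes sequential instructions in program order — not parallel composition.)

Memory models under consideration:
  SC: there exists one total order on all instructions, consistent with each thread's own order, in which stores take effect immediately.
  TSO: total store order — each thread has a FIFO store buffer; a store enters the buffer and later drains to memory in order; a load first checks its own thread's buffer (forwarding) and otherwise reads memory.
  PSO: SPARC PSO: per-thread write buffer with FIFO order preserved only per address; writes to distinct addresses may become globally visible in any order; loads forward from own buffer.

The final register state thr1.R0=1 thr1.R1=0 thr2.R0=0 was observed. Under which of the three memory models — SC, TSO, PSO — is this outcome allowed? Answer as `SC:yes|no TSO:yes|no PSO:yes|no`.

SC:no TSO:no PSO:yes

outcome vector order: (thr1.R0,thr1.R1,thr2.R0)
SC (10): <0 0 0>; <0 0 1>; <0 1 0>; <0 1 1>; <1 1 0>; <1 1 1>; <2 0 0>; <2 0 1>; <2 1 0>; <2 1 1>
TSO (10): <0 0 0>; <0 0 1>; <0 1 0>; <0 1 1>; <1 1 0>; <1 1 1>; <2 0 0>; <2 0 1>; <2 1 0>; <2 1 1>
PSO (12): <0 0 0>; <0 0 1>; <0 1 0>; <0 1 1>; <1 0 0>; <1 0 1>; <1 1 0>; <1 1 1>; <2 0 0>; <2 0 1>; <2 1 0>; <2 1 1>
target <1 0 0> ∈ {PSO}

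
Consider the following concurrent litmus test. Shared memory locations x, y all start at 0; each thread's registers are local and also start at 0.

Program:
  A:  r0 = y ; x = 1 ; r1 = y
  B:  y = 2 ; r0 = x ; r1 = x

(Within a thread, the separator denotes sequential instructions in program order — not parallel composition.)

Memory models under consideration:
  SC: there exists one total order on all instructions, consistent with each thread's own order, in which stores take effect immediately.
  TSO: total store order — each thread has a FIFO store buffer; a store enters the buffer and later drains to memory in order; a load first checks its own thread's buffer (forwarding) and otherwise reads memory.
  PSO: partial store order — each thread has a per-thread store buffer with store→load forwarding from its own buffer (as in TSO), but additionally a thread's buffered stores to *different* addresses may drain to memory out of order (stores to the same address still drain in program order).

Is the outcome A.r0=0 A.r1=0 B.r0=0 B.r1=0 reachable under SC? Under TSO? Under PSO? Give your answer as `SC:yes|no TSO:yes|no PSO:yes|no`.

outcome vector order: (A.r0,A.r1,B.r0,B.r1)
[SC] allowed = {<0 0 1 1>; <0 2 0 0>; <0 2 0 1>; <0 2 1 1>; <2 2 0 0>; <2 2 0 1>; <2 2 1 1>}
[TSO] allowed = {<0 0 0 0>; <0 0 0 1>; <0 0 1 1>; <0 2 0 0>; <0 2 0 1>; <0 2 1 1>; <2 2 0 0>; <2 2 0 1>; <2 2 1 1>}
[PSO] allowed = {<0 0 0 0>; <0 0 0 1>; <0 0 1 1>; <0 2 0 0>; <0 2 0 1>; <0 2 1 1>; <2 2 0 0>; <2 2 0 1>; <2 2 1 1>}
target <0 0 0 0> ∈ {TSO,PSO}

SC:no TSO:yes PSO:yes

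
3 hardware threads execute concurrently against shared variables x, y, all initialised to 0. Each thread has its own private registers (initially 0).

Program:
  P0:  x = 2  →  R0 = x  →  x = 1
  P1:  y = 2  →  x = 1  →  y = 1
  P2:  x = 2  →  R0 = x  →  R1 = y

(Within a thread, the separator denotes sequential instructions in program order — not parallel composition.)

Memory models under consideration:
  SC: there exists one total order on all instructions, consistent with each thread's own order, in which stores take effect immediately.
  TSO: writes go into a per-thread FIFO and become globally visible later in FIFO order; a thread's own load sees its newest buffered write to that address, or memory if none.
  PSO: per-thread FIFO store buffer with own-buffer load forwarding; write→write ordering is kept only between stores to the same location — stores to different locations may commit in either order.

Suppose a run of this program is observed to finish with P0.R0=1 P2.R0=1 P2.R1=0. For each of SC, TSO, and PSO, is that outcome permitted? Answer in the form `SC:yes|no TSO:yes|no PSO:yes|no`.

SC:no TSO:no PSO:yes

outcome vector order: (P0.R0,P2.R0,P2.R1)
under SC → 111 112 120 121 122 210 211 212 220 221 222
under TSO → 111 112 120 121 122 210 211 212 220 221 222
under PSO → 110 111 112 120 121 122 210 211 212 220 221 222
target 110 ∈ {PSO}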